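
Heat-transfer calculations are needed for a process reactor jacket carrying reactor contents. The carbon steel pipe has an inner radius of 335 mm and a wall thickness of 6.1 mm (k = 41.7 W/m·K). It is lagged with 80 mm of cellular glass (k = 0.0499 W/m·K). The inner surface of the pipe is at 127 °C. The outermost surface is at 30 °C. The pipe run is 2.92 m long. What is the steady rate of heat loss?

Q ≈ 421 W

Treating each annulus and film as a series resistance:
R_carbon steel pipe wall = ln(341.1/335)/(2π×41.7×2.92) = 2.359×10^-5 K/W
R_cellular glass = ln(421.1/341.1)/(2π×0.0499×2.92) = 0.2301 K/W
R_total = 0.2302 K/W
Q = ΔT/R_total = 97/0.2302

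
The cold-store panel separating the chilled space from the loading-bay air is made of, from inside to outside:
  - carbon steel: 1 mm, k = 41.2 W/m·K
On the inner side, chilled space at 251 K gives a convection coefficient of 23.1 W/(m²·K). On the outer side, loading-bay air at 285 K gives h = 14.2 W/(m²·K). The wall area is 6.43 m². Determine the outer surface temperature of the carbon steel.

T ≈ 264 K

Series thermal resistances:
R_inner film = 1/(h_i·A) = 1/(23.1×6.43) = 0.006733 K/W
R_carbon steel = L/(kA) = 0.001/(41.2×6.43) = 3.775×10^-6 K/W
R_outer film = 1/(h_o·A) = 1/(14.2×6.43) = 0.01095 K/W
R_total = 0.01769 K/W;  Q = ΔT/R_total = 34/0.01769 = 1922 W
T_interface = T_inner + Q·ΣR(inner→interface) = 251 + 1920×0.006736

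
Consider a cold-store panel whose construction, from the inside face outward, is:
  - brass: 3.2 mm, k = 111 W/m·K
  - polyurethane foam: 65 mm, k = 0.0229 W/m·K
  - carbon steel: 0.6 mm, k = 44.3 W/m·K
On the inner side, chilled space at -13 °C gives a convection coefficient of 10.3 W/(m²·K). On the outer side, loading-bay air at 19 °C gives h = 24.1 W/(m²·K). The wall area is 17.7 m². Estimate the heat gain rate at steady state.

Series thermal resistances:
R_inner film = 1/(h_i·A) = 1/(10.3×17.7) = 0.005485 K/W
R_brass = L/(kA) = 0.0032/(111×17.7) = 1.629×10^-6 K/W
R_polyurethane foam = L/(kA) = 0.065/(0.0229×17.7) = 0.1604 K/W
R_carbon steel = L/(kA) = 0.0006/(44.3×17.7) = 7.652×10^-7 K/W
R_outer film = 1/(h_o·A) = 1/(24.1×17.7) = 0.002344 K/W
R_total = 0.1682 K/W
Q = ΔT / R_total = 32 / 0.1682

Q ≈ 190 W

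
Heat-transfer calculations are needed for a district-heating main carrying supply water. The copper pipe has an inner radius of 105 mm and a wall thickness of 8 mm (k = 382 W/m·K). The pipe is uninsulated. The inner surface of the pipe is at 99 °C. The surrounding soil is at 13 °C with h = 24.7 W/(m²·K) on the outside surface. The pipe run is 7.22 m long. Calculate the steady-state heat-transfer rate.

Per-layer cylindrical resistances, series-summed:
R_copper pipe wall = ln(113/105)/(2π×382×7.22) = 4.237×10^-6 K/W
R_outer film = 1/(h_o·2πr_oL) = 1/(24.7×2π×0.113×7.22) = 0.007898 K/W
R_total = 0.007902 K/W
Q = ΔT/R_total = 86/0.007902

Q ≈ 10900 W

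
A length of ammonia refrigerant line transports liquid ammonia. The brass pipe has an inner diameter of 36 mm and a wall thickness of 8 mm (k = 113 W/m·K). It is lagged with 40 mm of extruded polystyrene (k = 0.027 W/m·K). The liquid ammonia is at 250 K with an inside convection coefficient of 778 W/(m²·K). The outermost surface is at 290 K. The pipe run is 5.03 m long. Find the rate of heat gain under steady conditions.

For a radial system each layer contributes R = ln(r_out/r_in)/(2πkL); films add R = 1/(hA).
R_inner film = 1/(h_i·2πr₁L) = 1/(778×2π×0.018×5.03) = 0.002259 K/W
R_brass pipe wall = ln(26/18)/(2π×113×5.03) = 1.03×10^-4 K/W
R_extruded polystyrene = ln(66/26)/(2π×0.027×5.03) = 1.092 K/W
R_total = 1.094 K/W
Q = ΔT/R_total = 40/1.094

Q ≈ 36.6 W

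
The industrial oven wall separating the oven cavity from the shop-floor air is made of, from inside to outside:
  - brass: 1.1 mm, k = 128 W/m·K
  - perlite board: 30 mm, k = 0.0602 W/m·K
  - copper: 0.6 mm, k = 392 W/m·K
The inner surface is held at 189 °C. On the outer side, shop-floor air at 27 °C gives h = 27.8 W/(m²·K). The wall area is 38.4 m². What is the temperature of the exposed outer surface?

T ≈ 37.9 °C

Using the resistance-network approach (series):
R_brass = L/(kA) = 0.0011/(128×38.4) = 2.238×10^-7 K/W
R_perlite board = L/(kA) = 0.03/(0.0602×38.4) = 0.01298 K/W
R_copper = L/(kA) = 0.0006/(392×38.4) = 3.986×10^-8 K/W
R_outer film = 1/(h_o·A) = 1/(27.8×38.4) = 9.368×10^-4 K/W
R_total = 0.01391 K/W;  Q = ΔT/R_total = 162/0.01391 = 11640 W
T_interface = T_inner − Q·ΣR(inner→interface) = 189 − 11600×0.01298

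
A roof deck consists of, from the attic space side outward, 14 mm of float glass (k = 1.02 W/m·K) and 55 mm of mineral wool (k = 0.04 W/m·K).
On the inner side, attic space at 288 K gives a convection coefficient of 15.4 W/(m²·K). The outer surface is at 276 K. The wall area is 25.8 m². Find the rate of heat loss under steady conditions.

Q ≈ 213 W

Thermal resistances in series:
R_inner film = 1/(h_i·A) = 1/(15.4×25.8) = 0.002517 K/W
R_float glass = L/(kA) = 0.014/(1.02×25.8) = 5.32×10^-4 K/W
R_mineral wool = L/(kA) = 0.055/(0.04×25.8) = 0.05329 K/W
R_total = 0.05634 K/W
Q = ΔT / R_total = 12 / 0.05634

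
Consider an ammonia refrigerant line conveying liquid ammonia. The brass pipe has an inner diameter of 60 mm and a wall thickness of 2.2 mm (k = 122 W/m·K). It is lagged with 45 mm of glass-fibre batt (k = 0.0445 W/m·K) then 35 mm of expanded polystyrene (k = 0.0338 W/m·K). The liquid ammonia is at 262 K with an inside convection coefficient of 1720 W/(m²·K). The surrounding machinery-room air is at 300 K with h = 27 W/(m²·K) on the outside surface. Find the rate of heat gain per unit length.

q′ ≈ 7.69 W/m

Cylindrical conduction, so R = ln(r₂/r₁)/(2πkL) per layer, in series:
R_inner film = 1/(h_i·2πr₁L) = 1/(1720×2π×0.03×1) = 0.003084 K/W
R_brass pipe wall = ln(32.2/30)/(2π×122×1) = 9.232×10^-5 K/W
R_glass-fibre batt = ln(77.2/32.2)/(2π×0.0445×1) = 3.127 K/W
R_expanded polystyrene = ln(112.2/77.2)/(2π×0.0338×1) = 1.761 K/W
R_outer film = 1/(h_o·2πr_oL) = 1/(27×2π×0.1122×1) = 0.05254 K/W
R_total = 4.944 K/W
Q = ΔT/R_total = 38/4.944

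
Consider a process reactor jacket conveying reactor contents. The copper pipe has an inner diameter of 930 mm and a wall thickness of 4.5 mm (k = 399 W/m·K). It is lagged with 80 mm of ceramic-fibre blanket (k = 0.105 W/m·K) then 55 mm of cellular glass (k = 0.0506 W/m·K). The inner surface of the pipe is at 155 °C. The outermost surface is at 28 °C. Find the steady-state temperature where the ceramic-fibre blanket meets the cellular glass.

T ≈ 98.8 °C

Radial resistances (cylindrical: R_cond = ln(r_o/r_i)/(2πkL), R_conv = 1/(h·2πrL)):
R_copper pipe wall = ln(469.5/465)/(2π×399×1) = 3.842×10^-6 K/W
R_ceramic-fibre blanket = ln(549.5/469.5)/(2π×0.105×1) = 0.2385 K/W
R_cellular glass = ln(604.5/549.5)/(2π×0.0506×1) = 0.3 K/W
R_total = 0.5385 K/W
Q = ΔT/R_total = 127/0.5385
Q = 236 W/m
T_interface = T_inner − Q·ΣR(inner→interface) = 155 − 236×0.2385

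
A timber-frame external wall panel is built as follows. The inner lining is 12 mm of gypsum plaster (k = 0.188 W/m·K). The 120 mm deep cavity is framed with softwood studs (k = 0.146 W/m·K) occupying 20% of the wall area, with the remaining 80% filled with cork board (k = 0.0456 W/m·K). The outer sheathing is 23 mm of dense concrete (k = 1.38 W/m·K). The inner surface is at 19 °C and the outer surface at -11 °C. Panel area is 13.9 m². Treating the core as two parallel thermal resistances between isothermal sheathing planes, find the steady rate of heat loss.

Sheathing layers in series; stud and cavity paths in parallel between them.
R_inner = 0.012/(0.188×13.9) = 0.004592 K/W
R_stud  = 0.12/(0.146×0.2×13.9) = 0.2957 K/W
R_cav   = 0.12/(0.0456×0.8×13.9) = 0.2367 K/W
1/R_core = 1/R_stud + 1/R_cav → R_core = 0.1314 K/W
R_outer = 0.023/(1.38×13.9) = 0.001199 K/W
R_total = 0.1372 K/W
Q = ΔT/R_total = 30/0.1372

Q ≈ 219 W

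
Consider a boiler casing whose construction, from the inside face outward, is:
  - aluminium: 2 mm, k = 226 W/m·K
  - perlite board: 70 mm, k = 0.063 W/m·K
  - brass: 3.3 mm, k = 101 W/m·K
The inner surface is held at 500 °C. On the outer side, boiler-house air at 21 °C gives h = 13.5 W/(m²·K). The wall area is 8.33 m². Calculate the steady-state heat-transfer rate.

Thermal resistances in series:
R_aluminium = L/(kA) = 0.002/(226×8.33) = 1.062×10^-6 K/W
R_perlite board = L/(kA) = 0.07/(0.063×8.33) = 0.1334 K/W
R_brass = L/(kA) = 0.0033/(101×8.33) = 3.922×10^-6 K/W
R_outer film = 1/(h_o·A) = 1/(13.5×8.33) = 0.008892 K/W
R_total = 0.1423 K/W
Q = ΔT / R_total = 479 / 0.1423

Q ≈ 3370 W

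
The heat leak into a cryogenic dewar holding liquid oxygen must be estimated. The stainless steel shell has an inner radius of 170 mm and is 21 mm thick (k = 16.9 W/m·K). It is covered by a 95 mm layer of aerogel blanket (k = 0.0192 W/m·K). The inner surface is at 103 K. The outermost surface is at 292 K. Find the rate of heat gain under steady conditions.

Q ≈ 26.2 W

Spherical conduction: R = (1/r_in − 1/r_out)/(4πk) per layer; series-sum.
R_stainless steel shell = (1/0.17 − 1/0.191)/(4π×16.9) = 0.003045 K/W
R_aerogel blanket = (1/0.191 − 1/0.286)/(4π×0.0192) = 7.208 K/W
R_total = 7.211 K/W
Q = ΔT/R_total = 189/7.211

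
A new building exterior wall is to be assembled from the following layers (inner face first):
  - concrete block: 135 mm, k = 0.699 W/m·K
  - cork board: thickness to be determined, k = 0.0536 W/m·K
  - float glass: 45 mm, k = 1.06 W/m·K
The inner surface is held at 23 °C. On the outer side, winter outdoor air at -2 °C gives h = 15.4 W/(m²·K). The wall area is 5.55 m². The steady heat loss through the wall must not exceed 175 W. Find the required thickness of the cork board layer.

Series thermal resistances:
R_concrete block = L/(kA) = 0.135/(0.699×5.55) = 0.0348 K/W
R_float glass = L/(kA) = 0.045/(1.06×5.55) = 0.007649 K/W
R_outer film = 1/(h_o·A) = 1/(15.4×5.55) = 0.0117 K/W
Sum of the known resistances R_other = 0.05415 K/W
Required total resistance R_tot = ΔT/Q_allow = 25/175 = 0.1429 K/W
R_cork board = R_tot − R_other = 0.08871 K/W
L = R·k·A = 0.08871×0.0536×5.55

L ≈ 26.4 mm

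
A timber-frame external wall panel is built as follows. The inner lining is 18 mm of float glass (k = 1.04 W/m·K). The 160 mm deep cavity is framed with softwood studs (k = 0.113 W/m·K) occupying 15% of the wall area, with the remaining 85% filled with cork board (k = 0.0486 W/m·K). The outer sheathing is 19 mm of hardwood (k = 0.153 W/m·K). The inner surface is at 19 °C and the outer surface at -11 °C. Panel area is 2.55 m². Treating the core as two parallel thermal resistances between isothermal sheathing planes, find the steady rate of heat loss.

Q ≈ 26.5 W

Sheathing layers in series; stud and cavity paths in parallel between them.
R_inner = 0.018/(1.04×2.55) = 0.006787 K/W
R_stud  = 0.16/(0.113×0.15×2.55) = 3.702 K/W
R_cav   = 0.16/(0.0486×0.85×2.55) = 1.519 K/W
1/R_core = 1/R_stud + 1/R_cav → R_core = 1.077 K/W
R_outer = 0.019/(0.153×2.55) = 0.0487 K/W
R_total = 1.132 K/W
Q = ΔT/R_total = 30/1.132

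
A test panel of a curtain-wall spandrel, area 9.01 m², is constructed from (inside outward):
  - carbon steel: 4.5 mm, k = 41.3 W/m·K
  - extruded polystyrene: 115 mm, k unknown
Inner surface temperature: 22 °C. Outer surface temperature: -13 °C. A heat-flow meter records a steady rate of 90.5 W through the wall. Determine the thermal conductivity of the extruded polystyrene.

k ≈ 0.033 W/(m·K)

Thermal resistances in series:
R_carbon steel = L/(kA) = 0.0045/(41.3×9.01) = 1.209×10^-5 K/W
Sum of known resistances R_other = 1.209×10^-5 K/W
Total R = ΔT/Q = 35/90.5 = 0.3867 K/W
R_extruded polystyrene = R_total − R_other = 0.3867 K/W
k = L/(R·A) = 0.115/(0.3867×9.01)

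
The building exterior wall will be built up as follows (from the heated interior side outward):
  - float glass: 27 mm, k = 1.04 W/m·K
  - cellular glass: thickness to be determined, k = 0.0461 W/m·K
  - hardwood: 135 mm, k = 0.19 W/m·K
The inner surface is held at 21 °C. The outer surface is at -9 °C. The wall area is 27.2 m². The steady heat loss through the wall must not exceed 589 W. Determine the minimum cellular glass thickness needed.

Using the resistance-network approach (series):
R_float glass = L/(kA) = 0.027/(1.04×27.2) = 9.545×10^-4 K/W
R_hardwood = L/(kA) = 0.135/(0.19×27.2) = 0.02612 K/W
Sum of the known resistances R_other = 0.02708 K/W
Required total resistance R_tot = ΔT/Q_allow = 30/589 = 0.05093 K/W
R_cellular glass = R_tot − R_other = 0.02386 K/W
L = R·k·A = 0.02386×0.0461×27.2

L ≈ 29.9 mm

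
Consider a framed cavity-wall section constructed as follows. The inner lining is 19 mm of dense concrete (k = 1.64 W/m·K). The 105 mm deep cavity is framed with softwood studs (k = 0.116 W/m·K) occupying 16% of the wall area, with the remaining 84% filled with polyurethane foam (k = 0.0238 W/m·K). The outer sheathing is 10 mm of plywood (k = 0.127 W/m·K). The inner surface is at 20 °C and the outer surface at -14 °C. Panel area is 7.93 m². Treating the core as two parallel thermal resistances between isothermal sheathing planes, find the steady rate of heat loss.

Sheathing layers in series; stud and cavity paths in parallel between them.
R_inner = 0.019/(1.64×7.93) = 0.001461 K/W
R_stud  = 0.105/(0.116×0.16×7.93) = 0.7134 K/W
R_cav   = 0.105/(0.0238×0.84×7.93) = 0.6623 K/W
1/R_core = 1/R_stud + 1/R_cav → R_core = 0.3435 K/W
R_outer = 0.01/(0.127×7.93) = 0.009929 K/W
R_total = 0.3548 K/W
Q = ΔT/R_total = 34/0.3548

Q ≈ 95.8 W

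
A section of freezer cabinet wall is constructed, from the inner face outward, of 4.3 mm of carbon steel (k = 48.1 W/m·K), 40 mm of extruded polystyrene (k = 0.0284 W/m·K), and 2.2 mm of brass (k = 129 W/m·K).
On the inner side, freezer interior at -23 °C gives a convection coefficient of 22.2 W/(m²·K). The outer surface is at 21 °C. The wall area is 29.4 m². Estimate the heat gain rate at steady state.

Q ≈ 890 W

Model the wall as resistances in series:
R_inner film = 1/(h_i·A) = 1/(22.2×29.4) = 0.001532 K/W
R_carbon steel = L/(kA) = 0.0043/(48.1×29.4) = 3.041×10^-6 K/W
R_extruded polystyrene = L/(kA) = 0.04/(0.0284×29.4) = 0.04791 K/W
R_brass = L/(kA) = 0.0022/(129×29.4) = 5.801×10^-7 K/W
R_total = 0.04944 K/W
Q = ΔT / R_total = 44 / 0.04944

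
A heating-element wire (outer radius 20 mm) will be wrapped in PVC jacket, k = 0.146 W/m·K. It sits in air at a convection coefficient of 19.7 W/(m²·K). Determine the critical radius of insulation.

For a cylinder r_cr = k/h = 0.146/19.7
r_cr = 7.41 mm; since the bare radius (20 mm) is above r_cr, any added insulation will reduce heat loss.

r_cr ≈ 7.41 mm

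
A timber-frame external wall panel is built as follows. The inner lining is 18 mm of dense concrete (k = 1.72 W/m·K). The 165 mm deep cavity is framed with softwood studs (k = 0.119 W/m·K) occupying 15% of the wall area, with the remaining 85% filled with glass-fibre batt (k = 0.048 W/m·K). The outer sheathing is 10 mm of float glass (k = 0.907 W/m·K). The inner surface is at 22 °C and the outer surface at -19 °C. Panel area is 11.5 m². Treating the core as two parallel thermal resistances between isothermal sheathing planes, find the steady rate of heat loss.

Sheathing layers in series; stud and cavity paths in parallel between them.
R_inner = 0.018/(1.72×11.5) = 9.1×10^-4 K/W
R_stud  = 0.165/(0.119×0.15×11.5) = 0.8038 K/W
R_cav   = 0.165/(0.048×0.85×11.5) = 0.3517 K/W
1/R_core = 1/R_stud + 1/R_cav → R_core = 0.2446 K/W
R_outer = 0.01/(0.907×11.5) = 9.587×10^-4 K/W
R_total = 0.2465 K/W
Q = ΔT/R_total = 41/0.2465

Q ≈ 166 W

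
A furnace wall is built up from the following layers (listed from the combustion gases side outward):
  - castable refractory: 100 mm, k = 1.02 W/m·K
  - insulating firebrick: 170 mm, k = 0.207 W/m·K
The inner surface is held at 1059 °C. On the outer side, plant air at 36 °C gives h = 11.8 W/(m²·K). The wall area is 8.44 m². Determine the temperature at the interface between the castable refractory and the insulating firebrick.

Using the resistance-network approach (series):
R_castable refractory = L/(kA) = 0.1/(1.02×8.44) = 0.01162 K/W
R_insulating firebrick = L/(kA) = 0.17/(0.207×8.44) = 0.09731 K/W
R_outer film = 1/(h_o·A) = 1/(11.8×8.44) = 0.01004 K/W
R_total = 0.119 K/W;  Q = ΔT/R_total = 1023/0.119 = 8599 W
T_interface = T_inner − Q·ΣR(inner→interface) = 1059 − 8600×0.01162

T ≈ 959 °C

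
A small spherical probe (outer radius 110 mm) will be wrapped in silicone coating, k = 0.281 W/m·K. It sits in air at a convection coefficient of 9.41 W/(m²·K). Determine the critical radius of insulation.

For a sphere r_cr = 2k/h = 2×0.281/9.41
r_cr = 59.7 mm; since the bare radius (110 mm) is above r_cr, any added insulation will reduce heat loss.

r_cr ≈ 59.7 mm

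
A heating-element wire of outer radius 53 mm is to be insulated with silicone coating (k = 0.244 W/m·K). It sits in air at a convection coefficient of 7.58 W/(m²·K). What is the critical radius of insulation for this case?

For a cylinder r_cr = k/h = 0.244/7.58
r_cr = 32.2 mm; since the bare radius (53 mm) is above r_cr, any added insulation will reduce heat loss.

r_cr ≈ 32.2 mm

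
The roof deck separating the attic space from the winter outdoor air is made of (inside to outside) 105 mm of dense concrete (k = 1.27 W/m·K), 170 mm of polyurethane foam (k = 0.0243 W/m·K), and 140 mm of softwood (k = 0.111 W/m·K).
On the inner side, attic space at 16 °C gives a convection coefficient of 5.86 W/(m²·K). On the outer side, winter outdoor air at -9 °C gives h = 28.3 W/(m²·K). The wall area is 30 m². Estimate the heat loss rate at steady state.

Q ≈ 87.8 W

Model the wall as resistances in series:
R_inner film = 1/(h_i·A) = 1/(5.86×30) = 0.005688 K/W
R_dense concrete = L/(kA) = 0.105/(1.27×30) = 0.002756 K/W
R_polyurethane foam = L/(kA) = 0.17/(0.0243×30) = 0.2332 K/W
R_softwood = L/(kA) = 0.14/(0.111×30) = 0.04204 K/W
R_outer film = 1/(h_o·A) = 1/(28.3×30) = 0.001178 K/W
R_total = 0.2849 K/W
Q = ΔT / R_total = 25 / 0.2849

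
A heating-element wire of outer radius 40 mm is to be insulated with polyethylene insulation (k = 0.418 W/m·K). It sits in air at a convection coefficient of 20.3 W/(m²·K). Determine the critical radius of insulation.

r_cr ≈ 20.6 mm

For a cylinder r_cr = k/h = 0.418/20.3
r_cr = 20.6 mm; since the bare radius (40 mm) is above r_cr, any added insulation will reduce heat loss.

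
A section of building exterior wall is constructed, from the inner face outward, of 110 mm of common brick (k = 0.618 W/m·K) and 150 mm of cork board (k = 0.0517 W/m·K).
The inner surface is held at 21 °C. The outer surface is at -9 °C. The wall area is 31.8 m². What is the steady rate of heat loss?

Q ≈ 310 W

Treating each layer as a thermal resistance in series:
R_common brick = L/(kA) = 0.11/(0.618×31.8) = 0.005597 K/W
R_cork board = L/(kA) = 0.15/(0.0517×31.8) = 0.09124 K/W
R_total = 0.09683 K/W
Q = ΔT / R_total = 30 / 0.09683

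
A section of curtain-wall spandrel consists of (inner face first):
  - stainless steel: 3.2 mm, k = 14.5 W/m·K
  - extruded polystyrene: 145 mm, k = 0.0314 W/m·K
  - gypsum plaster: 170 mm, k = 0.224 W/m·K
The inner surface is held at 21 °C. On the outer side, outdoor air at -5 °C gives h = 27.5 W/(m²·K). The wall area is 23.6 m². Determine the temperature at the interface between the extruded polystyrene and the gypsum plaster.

T ≈ -1.18 °C

Using the resistance-network approach (series):
R_stainless steel = L/(kA) = 0.0032/(14.5×23.6) = 9.351×10^-6 K/W
R_extruded polystyrene = L/(kA) = 0.145/(0.0314×23.6) = 0.1957 K/W
R_gypsum plaster = L/(kA) = 0.17/(0.224×23.6) = 0.03216 K/W
R_outer film = 1/(h_o·A) = 1/(27.5×23.6) = 0.001541 K/W
R_total = 0.2294 K/W;  Q = ΔT/R_total = 26/0.2294 = 113.3 W
T_interface = T_inner − Q·ΣR(inner→interface) = 21 − 113×0.1957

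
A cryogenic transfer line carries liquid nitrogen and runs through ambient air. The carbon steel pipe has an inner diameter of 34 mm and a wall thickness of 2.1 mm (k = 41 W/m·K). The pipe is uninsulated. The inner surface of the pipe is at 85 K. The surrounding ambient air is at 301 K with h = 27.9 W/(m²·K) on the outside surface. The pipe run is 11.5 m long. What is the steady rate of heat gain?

Q ≈ 8300 W

Radial resistances (cylindrical: R_cond = ln(r_o/r_i)/(2πkL), R_conv = 1/(h·2πrL)):
R_carbon steel pipe wall = ln(19.1/17)/(2π×41×11.5) = 3.932×10^-5 K/W
R_outer film = 1/(h_o·2πr_oL) = 1/(27.9×2π×0.0191×11.5) = 0.02597 K/W
R_total = 0.02601 K/W
Q = ΔT/R_total = 216/0.02601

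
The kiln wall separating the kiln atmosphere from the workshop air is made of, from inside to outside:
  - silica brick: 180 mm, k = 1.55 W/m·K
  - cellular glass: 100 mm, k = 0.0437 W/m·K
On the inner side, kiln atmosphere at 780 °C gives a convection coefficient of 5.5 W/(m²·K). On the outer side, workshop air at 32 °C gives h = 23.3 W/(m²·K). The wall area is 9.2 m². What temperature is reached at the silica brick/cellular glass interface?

Using the resistance-network approach (series):
R_inner film = 1/(h_i·A) = 1/(5.5×9.2) = 0.01976 K/W
R_silica brick = L/(kA) = 0.18/(1.55×9.2) = 0.01262 K/W
R_cellular glass = L/(kA) = 0.1/(0.0437×9.2) = 0.2487 K/W
R_outer film = 1/(h_o·A) = 1/(23.3×9.2) = 0.004665 K/W
R_total = 0.2858 K/W;  Q = ΔT/R_total = 748/0.2858 = 2617 W
T_interface = T_inner − Q·ΣR(inner→interface) = 780 − 2620×0.03239

T ≈ 695 °C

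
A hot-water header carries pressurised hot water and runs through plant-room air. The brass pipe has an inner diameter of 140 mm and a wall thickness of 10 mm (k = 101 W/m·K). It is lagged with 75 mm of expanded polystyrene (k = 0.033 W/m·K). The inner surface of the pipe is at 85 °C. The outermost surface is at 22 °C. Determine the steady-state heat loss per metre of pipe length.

Treating each annulus and film as a series resistance:
R_brass pipe wall = ln(80/70)/(2π×101×1) = 2.104×10^-4 K/W
R_expanded polystyrene = ln(155/80)/(2π×0.033×1) = 3.19 K/W
R_total = 3.19 K/W
Q = ΔT/R_total = 63/3.19

q′ ≈ 19.7 W/m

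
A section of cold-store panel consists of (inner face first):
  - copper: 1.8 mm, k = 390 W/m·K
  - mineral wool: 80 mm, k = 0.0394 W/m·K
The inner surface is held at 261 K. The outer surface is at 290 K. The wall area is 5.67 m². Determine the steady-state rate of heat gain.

Model the wall as resistances in series:
R_copper = L/(kA) = 0.0018/(390×5.67) = 8.14×10^-7 K/W
R_mineral wool = L/(kA) = 0.08/(0.0394×5.67) = 0.3581 K/W
R_total = 0.3581 K/W
Q = ΔT / R_total = 29 / 0.3581

Q ≈ 81 W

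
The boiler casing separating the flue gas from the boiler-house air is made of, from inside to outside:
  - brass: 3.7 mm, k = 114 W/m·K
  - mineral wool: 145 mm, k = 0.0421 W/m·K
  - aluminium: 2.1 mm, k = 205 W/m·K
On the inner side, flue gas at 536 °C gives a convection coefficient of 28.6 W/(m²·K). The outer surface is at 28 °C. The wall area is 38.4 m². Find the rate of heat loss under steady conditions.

Using the resistance-network approach (series):
R_inner film = 1/(h_i·A) = 1/(28.6×38.4) = 9.105×10^-4 K/W
R_brass = L/(kA) = 0.0037/(114×38.4) = 8.452×10^-7 K/W
R_mineral wool = L/(kA) = 0.145/(0.0421×38.4) = 0.08969 K/W
R_aluminium = L/(kA) = 0.0021/(205×38.4) = 2.668×10^-7 K/W
R_total = 0.0906 K/W
Q = ΔT / R_total = 508 / 0.0906

Q ≈ 5610 W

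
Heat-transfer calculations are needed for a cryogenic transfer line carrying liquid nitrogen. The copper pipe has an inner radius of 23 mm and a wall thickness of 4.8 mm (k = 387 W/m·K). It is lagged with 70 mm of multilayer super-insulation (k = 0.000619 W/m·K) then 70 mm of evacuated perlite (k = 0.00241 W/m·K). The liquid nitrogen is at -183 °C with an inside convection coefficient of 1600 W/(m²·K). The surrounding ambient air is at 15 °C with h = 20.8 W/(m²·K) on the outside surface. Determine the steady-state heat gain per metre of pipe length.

Treating each annulus and film as a series resistance:
R_inner film = 1/(h_i·2πr₁L) = 1/(1600×2π×0.023×1) = 0.004325 K/W
R_copper pipe wall = ln(27.8/23)/(2π×387×1) = 7.795×10^-5 K/W
R_multilayer super-insulation = ln(97.8/27.8)/(2π×0.000619×1) = 323.4 K/W
R_evacuated perlite = ln(167.8/97.8)/(2π×0.00241×1) = 35.65 K/W
R_outer film = 1/(h_o·2πr_oL) = 1/(20.8×2π×0.1678×1) = 0.0456 K/W
R_total = 359.1 K/W
Q = ΔT/R_total = 198/359.1

q′ ≈ 0.551 W/m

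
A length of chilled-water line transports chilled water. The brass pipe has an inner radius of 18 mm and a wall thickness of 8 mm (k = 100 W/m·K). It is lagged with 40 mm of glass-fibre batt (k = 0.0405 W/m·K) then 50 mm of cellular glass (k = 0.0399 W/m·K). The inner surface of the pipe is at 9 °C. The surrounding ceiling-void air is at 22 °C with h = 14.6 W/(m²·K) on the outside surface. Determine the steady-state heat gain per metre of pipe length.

q′ ≈ 2.16 W/m

Per-layer cylindrical resistances, series-summed:
R_brass pipe wall = ln(26/18)/(2π×100×1) = 5.853×10^-4 K/W
R_glass-fibre batt = ln(66/26)/(2π×0.0405×1) = 3.661 K/W
R_cellular glass = ln(116/66)/(2π×0.0399×1) = 2.249 K/W
R_outer film = 1/(h_o·2πr_oL) = 1/(14.6×2π×0.116×1) = 0.09397 K/W
R_total = 6.005 K/W
Q = ΔT/R_total = 13/6.005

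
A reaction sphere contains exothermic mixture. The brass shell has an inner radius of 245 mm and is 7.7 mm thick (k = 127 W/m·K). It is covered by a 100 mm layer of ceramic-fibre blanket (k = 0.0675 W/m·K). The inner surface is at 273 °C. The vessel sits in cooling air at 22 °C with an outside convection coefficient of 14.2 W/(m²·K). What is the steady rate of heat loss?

Radial (spherical) resistances in series:
R_brass shell = (1/0.245 − 1/0.2527)/(4π×127) = 7.793×10^-5 K/W
R_ceramic-fibre blanket = (1/0.2527 − 1/0.3527)/(4π×0.0675) = 1.323 K/W
R_outer film = 1/(h·4πr_o²) = 1/(14.2×4π×0.3527²) = 0.04505 K/W
R_total = 1.368 K/W
Q = ΔT/R_total = 251/1.368

Q ≈ 183 W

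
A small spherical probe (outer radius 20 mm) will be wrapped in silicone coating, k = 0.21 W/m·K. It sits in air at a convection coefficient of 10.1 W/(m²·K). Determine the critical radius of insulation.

r_cr ≈ 41.6 mm

For a sphere r_cr = 2k/h = 2×0.21/10.1
r_cr = 41.6 mm; since the bare radius (20 mm) is below r_cr, adding a thin layer of insulation will *increase* heat loss.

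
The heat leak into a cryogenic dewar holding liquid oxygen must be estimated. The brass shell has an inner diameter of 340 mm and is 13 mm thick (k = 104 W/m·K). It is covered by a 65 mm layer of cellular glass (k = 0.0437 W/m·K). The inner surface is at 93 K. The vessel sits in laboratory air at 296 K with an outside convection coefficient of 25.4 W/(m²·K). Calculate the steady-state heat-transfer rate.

Radial (spherical) resistances in series:
R_brass shell = (1/0.17 − 1/0.183)/(4π×104) = 3.197×10^-4 K/W
R_cellular glass = (1/0.183 − 1/0.248)/(4π×0.0437) = 2.608 K/W
R_outer film = 1/(h·4πr_o²) = 1/(25.4×4π×0.248²) = 0.05094 K/W
R_total = 2.659 K/W
Q = ΔT/R_total = 203/2.659

Q ≈ 76.3 W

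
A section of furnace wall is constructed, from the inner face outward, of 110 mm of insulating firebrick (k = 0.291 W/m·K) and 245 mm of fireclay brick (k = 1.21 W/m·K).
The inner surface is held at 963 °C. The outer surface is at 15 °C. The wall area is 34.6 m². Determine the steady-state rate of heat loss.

Model the wall as resistances in series:
R_insulating firebrick = L/(kA) = 0.11/(0.291×34.6) = 0.01093 K/W
R_fireclay brick = L/(kA) = 0.245/(1.21×34.6) = 0.005852 K/W
R_total = 0.01678 K/W
Q = ΔT / R_total = 948 / 0.01678

Q ≈ 56500 W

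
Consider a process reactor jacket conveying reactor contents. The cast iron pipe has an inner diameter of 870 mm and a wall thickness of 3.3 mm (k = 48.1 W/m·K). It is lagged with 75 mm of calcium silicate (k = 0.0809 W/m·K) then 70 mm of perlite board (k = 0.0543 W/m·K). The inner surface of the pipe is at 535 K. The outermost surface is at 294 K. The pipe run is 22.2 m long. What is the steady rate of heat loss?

Q ≈ 7810 W

For a radial system each layer contributes R = ln(r_out/r_in)/(2πkL); films add R = 1/(hA).
R_cast iron pipe wall = ln(438.3/435)/(2π×48.1×22.2) = 1.126×10^-6 K/W
R_calcium silicate = ln(513.3/438.3)/(2π×0.0809×22.2) = 0.014 K/W
R_perlite board = ln(583.3/513.3)/(2π×0.0543×22.2) = 0.01688 K/W
R_total = 0.03088 K/W
Q = ΔT/R_total = 241/0.03088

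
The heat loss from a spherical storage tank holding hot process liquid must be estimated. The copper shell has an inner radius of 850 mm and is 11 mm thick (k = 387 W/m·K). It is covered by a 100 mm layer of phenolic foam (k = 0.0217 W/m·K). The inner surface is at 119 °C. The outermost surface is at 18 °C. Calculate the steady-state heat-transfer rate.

Each spherical layer contributes R = (1/r_i − 1/r_o)/(4πk):
R_copper shell = (1/0.85 − 1/0.861)/(4π×387) = 3.091×10^-6 K/W
R_phenolic foam = (1/0.861 − 1/0.961)/(4π×0.0217) = 0.4432 K/W
R_total = 0.4432 K/W
Q = ΔT/R_total = 101/0.4432

Q ≈ 228 W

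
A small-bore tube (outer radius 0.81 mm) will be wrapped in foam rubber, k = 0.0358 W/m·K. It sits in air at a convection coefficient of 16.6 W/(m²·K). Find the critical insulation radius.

For a cylinder r_cr = k/h = 0.0358/16.6
r_cr = 2.16 mm; since the bare radius (0.81 mm) is below r_cr, adding a thin layer of insulation will *increase* heat loss.

r_cr ≈ 2.16 mm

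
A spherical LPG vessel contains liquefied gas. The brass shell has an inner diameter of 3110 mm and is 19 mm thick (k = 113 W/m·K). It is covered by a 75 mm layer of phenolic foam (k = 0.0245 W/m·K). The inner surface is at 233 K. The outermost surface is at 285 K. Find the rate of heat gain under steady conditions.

For a spherical shell R = (1/r₁ − 1/r₂)/(4πk); film R = 1/(h·4πr²). In series:
R_brass shell = (1/1.555 − 1/1.574)/(4π×113) = 5.467×10^-6 K/W
R_phenolic foam = (1/1.574 − 1/1.649)/(4π×0.0245) = 0.09386 K/W
R_total = 0.09386 K/W
Q = ΔT/R_total = 52/0.09386

Q ≈ 554 W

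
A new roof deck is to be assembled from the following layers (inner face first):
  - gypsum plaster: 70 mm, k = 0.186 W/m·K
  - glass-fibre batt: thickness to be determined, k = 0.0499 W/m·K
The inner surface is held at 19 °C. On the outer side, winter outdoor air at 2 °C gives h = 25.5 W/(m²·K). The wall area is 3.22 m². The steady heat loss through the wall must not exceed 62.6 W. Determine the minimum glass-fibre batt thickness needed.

Series thermal resistances:
R_gypsum plaster = L/(kA) = 0.07/(0.186×3.22) = 0.1169 K/W
R_outer film = 1/(h_o·A) = 1/(25.5×3.22) = 0.01218 K/W
Sum of the known resistances R_other = 0.1291 K/W
Required total resistance R_tot = ΔT/Q_allow = 17/62.6 = 0.2716 K/W
R_glass-fibre batt = R_tot − R_other = 0.1425 K/W
L = R·k·A = 0.1425×0.0499×3.22

L ≈ 22.9 mm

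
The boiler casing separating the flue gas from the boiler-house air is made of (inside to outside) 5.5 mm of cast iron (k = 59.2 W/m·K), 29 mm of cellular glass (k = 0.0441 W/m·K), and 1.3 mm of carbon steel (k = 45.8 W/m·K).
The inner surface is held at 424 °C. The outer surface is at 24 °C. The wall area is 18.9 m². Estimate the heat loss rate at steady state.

Model the wall as resistances in series:
R_cast iron = L/(kA) = 0.0055/(59.2×18.9) = 4.916×10^-6 K/W
R_cellular glass = L/(kA) = 0.029/(0.0441×18.9) = 0.03479 K/W
R_carbon steel = L/(kA) = 0.0013/(45.8×18.9) = 1.502×10^-6 K/W
R_total = 0.0348 K/W
Q = ΔT / R_total = 400 / 0.0348

Q ≈ 11500 W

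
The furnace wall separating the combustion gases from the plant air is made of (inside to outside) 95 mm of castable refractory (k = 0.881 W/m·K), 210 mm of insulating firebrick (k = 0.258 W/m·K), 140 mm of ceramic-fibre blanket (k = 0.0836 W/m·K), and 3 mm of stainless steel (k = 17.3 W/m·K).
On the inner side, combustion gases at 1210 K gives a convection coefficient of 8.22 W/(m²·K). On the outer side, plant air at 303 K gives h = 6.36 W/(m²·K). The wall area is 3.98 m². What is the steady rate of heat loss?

Q ≈ 1260 W

Series thermal resistances:
R_inner film = 1/(h_i·A) = 1/(8.22×3.98) = 0.03057 K/W
R_castable refractory = L/(kA) = 0.095/(0.881×3.98) = 0.02709 K/W
R_insulating firebrick = L/(kA) = 0.21/(0.258×3.98) = 0.2045 K/W
R_ceramic-fibre blanket = L/(kA) = 0.14/(0.0836×3.98) = 0.4208 K/W
R_stainless steel = L/(kA) = 0.003/(17.3×3.98) = 4.357×10^-5 K/W
R_outer film = 1/(h_o·A) = 1/(6.36×3.98) = 0.03951 K/W
R_total = 0.7225 K/W
Q = ΔT / R_total = 907 / 0.7225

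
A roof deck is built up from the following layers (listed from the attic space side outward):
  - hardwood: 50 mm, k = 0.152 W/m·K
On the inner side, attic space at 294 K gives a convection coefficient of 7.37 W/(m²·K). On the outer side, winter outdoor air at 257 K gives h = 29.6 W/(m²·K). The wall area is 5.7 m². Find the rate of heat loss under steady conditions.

Series thermal resistances:
R_inner film = 1/(h_i·A) = 1/(7.37×5.7) = 0.0238 K/W
R_hardwood = L/(kA) = 0.05/(0.152×5.7) = 0.05771 K/W
R_outer film = 1/(h_o·A) = 1/(29.6×5.7) = 0.005927 K/W
R_total = 0.08744 K/W
Q = ΔT / R_total = 37 / 0.08744

Q ≈ 423 W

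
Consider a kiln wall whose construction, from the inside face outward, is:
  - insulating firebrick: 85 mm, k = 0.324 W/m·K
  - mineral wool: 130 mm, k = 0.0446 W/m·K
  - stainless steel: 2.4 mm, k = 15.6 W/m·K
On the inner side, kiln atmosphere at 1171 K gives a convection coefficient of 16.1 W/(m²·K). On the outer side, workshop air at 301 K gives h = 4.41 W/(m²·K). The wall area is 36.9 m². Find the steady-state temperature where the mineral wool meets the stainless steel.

T ≈ 358 K

Using the resistance-network approach (series):
R_inner film = 1/(h_i·A) = 1/(16.1×36.9) = 0.001683 K/W
R_insulating firebrick = L/(kA) = 0.085/(0.324×36.9) = 0.00711 K/W
R_mineral wool = L/(kA) = 0.13/(0.0446×36.9) = 0.07899 K/W
R_stainless steel = L/(kA) = 0.0024/(15.6×36.9) = 4.169×10^-6 K/W
R_outer film = 1/(h_o·A) = 1/(4.41×36.9) = 0.006145 K/W
R_total = 0.09393 K/W;  Q = ΔT/R_total = 870/0.09393 = 9262 W
T_interface = T_inner − Q·ΣR(inner→interface) = 1171 − 9260×0.08778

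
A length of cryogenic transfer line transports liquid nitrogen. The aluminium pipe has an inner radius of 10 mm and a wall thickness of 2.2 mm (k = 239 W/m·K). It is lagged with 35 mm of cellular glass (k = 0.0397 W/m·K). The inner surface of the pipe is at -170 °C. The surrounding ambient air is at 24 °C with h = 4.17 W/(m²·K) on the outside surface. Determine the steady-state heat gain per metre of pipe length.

q′ ≈ 31.1 W/m

Cylindrical conduction, so R = ln(r₂/r₁)/(2πkL) per layer, in series:
R_aluminium pipe wall = ln(12.2/10)/(2π×239×1) = 1.324×10^-4 K/W
R_cellular glass = ln(47.2/12.2)/(2π×0.0397×1) = 5.424 K/W
R_outer film = 1/(h_o·2πr_oL) = 1/(4.17×2π×0.0472×1) = 0.8086 K/W
R_total = 6.233 K/W
Q = ΔT/R_total = 194/6.233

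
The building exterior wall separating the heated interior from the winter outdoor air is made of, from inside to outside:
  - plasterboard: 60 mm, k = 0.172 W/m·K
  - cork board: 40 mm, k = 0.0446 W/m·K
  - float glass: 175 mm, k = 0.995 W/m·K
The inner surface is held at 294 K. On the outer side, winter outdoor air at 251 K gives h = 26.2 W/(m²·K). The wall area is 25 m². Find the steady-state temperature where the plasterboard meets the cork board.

T ≈ 284 K

Using the resistance-network approach (series):
R_plasterboard = L/(kA) = 0.06/(0.172×25) = 0.01395 K/W
R_cork board = L/(kA) = 0.04/(0.0446×25) = 0.03587 K/W
R_float glass = L/(kA) = 0.175/(0.995×25) = 0.007035 K/W
R_outer film = 1/(h_o·A) = 1/(26.2×25) = 0.001527 K/W
R_total = 0.05839 K/W;  Q = ΔT/R_total = 43/0.05839 = 736.4 W
T_interface = T_inner − Q·ΣR(inner→interface) = 294 − 736×0.01395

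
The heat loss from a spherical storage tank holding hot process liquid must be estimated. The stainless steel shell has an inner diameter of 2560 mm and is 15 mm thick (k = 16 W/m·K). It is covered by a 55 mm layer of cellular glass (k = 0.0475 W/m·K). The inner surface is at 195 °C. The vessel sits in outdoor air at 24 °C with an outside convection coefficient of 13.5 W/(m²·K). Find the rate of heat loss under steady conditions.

Q ≈ 3050 W

Radial (spherical) resistances in series:
R_stainless steel shell = (1/1.28 − 1/1.295)/(4π×16) = 4.501×10^-5 K/W
R_cellular glass = (1/1.295 − 1/1.35)/(4π×0.0475) = 0.05271 K/W
R_outer film = 1/(h·4πr_o²) = 1/(13.5×4π×1.35²) = 0.003234 K/W
R_total = 0.05598 K/W
Q = ΔT/R_total = 171/0.05598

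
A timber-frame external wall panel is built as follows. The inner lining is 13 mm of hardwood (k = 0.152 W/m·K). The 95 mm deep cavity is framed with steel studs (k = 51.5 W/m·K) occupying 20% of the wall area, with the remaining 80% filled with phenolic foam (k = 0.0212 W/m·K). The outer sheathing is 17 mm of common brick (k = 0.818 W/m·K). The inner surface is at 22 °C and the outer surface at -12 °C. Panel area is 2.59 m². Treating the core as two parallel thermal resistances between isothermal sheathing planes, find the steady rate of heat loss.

Sheathing layers in series; stud and cavity paths in parallel between them.
R_inner = 0.013/(0.152×2.59) = 0.03302 K/W
R_stud  = 0.095/(51.5×0.2×2.59) = 0.003561 K/W
R_cav   = 0.095/(0.0212×0.8×2.59) = 2.163 K/W
1/R_core = 1/R_stud + 1/R_cav → R_core = 0.003555 K/W
R_outer = 0.017/(0.818×2.59) = 0.008024 K/W
R_total = 0.0446 K/W
Q = ΔT/R_total = 34/0.0446

Q ≈ 762 W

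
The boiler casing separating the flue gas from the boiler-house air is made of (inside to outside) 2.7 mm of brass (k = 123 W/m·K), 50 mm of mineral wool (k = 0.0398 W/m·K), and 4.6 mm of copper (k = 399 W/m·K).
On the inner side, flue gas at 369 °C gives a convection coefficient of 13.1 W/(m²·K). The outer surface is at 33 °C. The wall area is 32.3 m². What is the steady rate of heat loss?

Q ≈ 8140 W

Treating each layer as a thermal resistance in series:
R_inner film = 1/(h_i·A) = 1/(13.1×32.3) = 0.002363 K/W
R_brass = L/(kA) = 0.0027/(123×32.3) = 6.796×10^-7 K/W
R_mineral wool = L/(kA) = 0.05/(0.0398×32.3) = 0.03889 K/W
R_copper = L/(kA) = 0.0046/(399×32.3) = 3.569×10^-7 K/W
R_total = 0.04126 K/W
Q = ΔT / R_total = 336 / 0.04126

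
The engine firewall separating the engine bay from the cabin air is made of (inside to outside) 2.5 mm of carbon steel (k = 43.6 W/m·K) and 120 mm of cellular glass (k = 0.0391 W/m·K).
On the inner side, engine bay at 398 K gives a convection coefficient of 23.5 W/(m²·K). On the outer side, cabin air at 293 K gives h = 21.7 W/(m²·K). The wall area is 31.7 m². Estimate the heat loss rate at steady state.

Treating each layer as a thermal resistance in series:
R_inner film = 1/(h_i·A) = 1/(23.5×31.7) = 0.001342 K/W
R_carbon steel = L/(kA) = 0.0025/(43.6×31.7) = 1.809×10^-6 K/W
R_cellular glass = L/(kA) = 0.12/(0.0391×31.7) = 0.09682 K/W
R_outer film = 1/(h_o·A) = 1/(21.7×31.7) = 0.001454 K/W
R_total = 0.09961 K/W
Q = ΔT / R_total = 105 / 0.09961

Q ≈ 1050 W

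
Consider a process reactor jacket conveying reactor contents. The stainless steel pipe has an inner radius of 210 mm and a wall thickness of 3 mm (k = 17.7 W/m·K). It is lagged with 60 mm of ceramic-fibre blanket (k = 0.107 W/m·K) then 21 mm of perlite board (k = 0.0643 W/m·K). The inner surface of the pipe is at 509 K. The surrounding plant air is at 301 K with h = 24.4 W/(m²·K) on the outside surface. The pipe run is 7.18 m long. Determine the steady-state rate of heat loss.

Q ≈ 2600 W

Cylindrical conduction, so R = ln(r₂/r₁)/(2πkL) per layer, in series:
R_stainless steel pipe wall = ln(213/210)/(2π×17.7×7.18) = 1.776×10^-5 K/W
R_ceramic-fibre blanket = ln(273/213)/(2π×0.107×7.18) = 0.05141 K/W
R_perlite board = ln(294/273)/(2π×0.0643×7.18) = 0.02555 K/W
R_outer film = 1/(h_o·2πr_oL) = 1/(24.4×2π×0.294×7.18) = 0.00309 K/W
R_total = 0.08007 K/W
Q = ΔT/R_total = 208/0.08007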